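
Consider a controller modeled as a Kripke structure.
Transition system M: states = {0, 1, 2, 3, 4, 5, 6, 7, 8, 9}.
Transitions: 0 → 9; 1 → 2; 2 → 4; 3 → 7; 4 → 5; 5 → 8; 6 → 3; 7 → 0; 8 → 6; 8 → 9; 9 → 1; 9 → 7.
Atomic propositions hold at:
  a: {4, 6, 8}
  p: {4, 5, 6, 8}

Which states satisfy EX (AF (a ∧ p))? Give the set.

Sat(a ∧ p) = {4, 6, 8}
AF (a ∧ p): least fixpoint, start Z0 = {4, 6, 8}, add states with every successor in Z. Z1 = {2, 4, 5, 6, 8}; Z2 = {1, 2, 4, 5, 6, 8}; fixed.
Sat(AF (a ∧ p)) = {1, 2, 4, 5, 6, 8}
Sat(EX (AF (a ∧ p))) = {s : some successor in {1, 2, 4, 5, 6, 8}} = {1, 2, 4, 5, 8, 9}

{1, 2, 4, 5, 8, 9}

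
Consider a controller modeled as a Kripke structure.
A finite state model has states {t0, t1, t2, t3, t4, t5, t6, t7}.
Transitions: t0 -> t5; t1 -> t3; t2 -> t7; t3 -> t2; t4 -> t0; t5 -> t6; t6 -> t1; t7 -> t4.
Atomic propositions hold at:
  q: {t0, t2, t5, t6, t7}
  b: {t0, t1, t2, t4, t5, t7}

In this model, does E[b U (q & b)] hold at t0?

Yes

Sat(q & b) = {t0, t2, t5, t7}
E[b U (q & b)]: least fixpoint, start Z0 = Sat((q & b)) = {t0, t2, t5, t7}, add states in Sat(b) with some successor in Z. Z1 = {t0, t2, t4, t5, t7}; fixed.
Sat(E[b U (q & b)]) = {t0, t2, t4, t5, t7}
t0 ∈ Sat(E[b U (q & b)]) = {t0, t2, t4, t5, t7}, so the formula holds at t0.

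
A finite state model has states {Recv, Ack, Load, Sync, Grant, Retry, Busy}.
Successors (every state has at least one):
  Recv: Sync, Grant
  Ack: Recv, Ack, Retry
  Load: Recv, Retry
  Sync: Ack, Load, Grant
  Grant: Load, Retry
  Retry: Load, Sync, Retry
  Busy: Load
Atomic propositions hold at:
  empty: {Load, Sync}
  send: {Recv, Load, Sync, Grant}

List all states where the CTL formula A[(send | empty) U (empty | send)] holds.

Sat(send | empty) = {Recv, Load, Sync, Grant}
Sat(empty | send) = {Recv, Load, Sync, Grant}
A[(send | empty) U (empty | send)]: least fixpoint, start Z0 = Sat((empty | send)) = {Recv, Load, Sync, Grant}, add states in Sat(send | empty) with every successor in Z. Already a fixed point.
Sat(A[(send | empty) U (empty | send)]) = {Recv, Load, Sync, Grant}

{Recv, Load, Sync, Grant}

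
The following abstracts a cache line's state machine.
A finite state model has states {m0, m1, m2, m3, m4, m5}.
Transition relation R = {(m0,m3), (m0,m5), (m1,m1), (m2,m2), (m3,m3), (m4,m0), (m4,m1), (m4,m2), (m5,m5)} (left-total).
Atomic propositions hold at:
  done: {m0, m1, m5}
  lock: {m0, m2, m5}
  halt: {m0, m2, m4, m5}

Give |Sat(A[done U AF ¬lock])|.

Sat(¬lock) = {m1, m3, m4}
AF ¬lock: least fixpoint, start Z0 = {m1, m3, m4}, add states with every successor in Z. Already a fixed point.
Sat(AF ¬lock) = {m1, m3, m4}
A[done U AF ¬lock]: least fixpoint, start Z0 = Sat(AF ¬lock) = {m1, m3, m4}, add states in Sat(done) with every successor in Z. Already a fixed point.
Sat(A[done U AF ¬lock]) = {m1, m3, m4}
|Sat(A[done U AF ¬lock])| = |{m1, m3, m4}| = 3.

3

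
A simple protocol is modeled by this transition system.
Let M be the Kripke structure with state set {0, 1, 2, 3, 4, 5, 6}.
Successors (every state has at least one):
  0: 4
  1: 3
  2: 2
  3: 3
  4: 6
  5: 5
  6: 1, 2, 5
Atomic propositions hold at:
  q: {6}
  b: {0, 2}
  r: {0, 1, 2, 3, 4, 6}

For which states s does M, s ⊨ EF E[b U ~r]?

{0, 4, 5, 6}

Sat(~r) = {5}
E[b U ~r]: least fixpoint, start Z0 = Sat(~r) = {5}, add states in Sat(b) with some successor in Z. Already a fixed point.
Sat(E[b U ~r]) = {5}
EF E[b U ~r]: least fixpoint, start Z0 = {5}, add states with some successor in Z. Z1 = {5, 6}; Z2 = {4, 5, 6}; Z3 = {0, 4, 5, 6}; fixed.
Sat(EF E[b U ~r]) = {0, 4, 5, 6}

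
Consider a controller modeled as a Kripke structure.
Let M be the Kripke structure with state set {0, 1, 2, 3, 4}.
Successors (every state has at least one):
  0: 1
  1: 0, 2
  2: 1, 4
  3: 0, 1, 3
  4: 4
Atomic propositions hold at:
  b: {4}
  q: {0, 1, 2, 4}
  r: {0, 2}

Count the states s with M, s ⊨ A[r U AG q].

AG q: greatest fixpoint, start Z0 = {0, 1, 2, 4}, keep only states in Sat with every successor in Z. Already a fixed point.
Sat(AG q) = {0, 1, 2, 4}
A[r U AG q]: least fixpoint, start Z0 = Sat(AG q) = {0, 1, 2, 4}, add states in Sat(r) with every successor in Z. Already a fixed point.
Sat(A[r U AG q]) = {0, 1, 2, 4}
|Sat(A[r U AG q])| = |{0, 1, 2, 4}| = 4.

4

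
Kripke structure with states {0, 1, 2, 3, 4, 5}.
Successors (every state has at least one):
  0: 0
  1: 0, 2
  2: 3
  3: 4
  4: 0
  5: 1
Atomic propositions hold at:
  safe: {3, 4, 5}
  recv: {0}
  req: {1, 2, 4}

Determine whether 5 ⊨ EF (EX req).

Sat(EX req) = {s : some successor in {1, 2, 4}} = {1, 3, 5}
EF (EX req): least fixpoint, start Z0 = {1, 3, 5}, add states with some successor in Z. Z1 = {1, 2, 3, 5}; fixed.
Sat(EF (EX req)) = {1, 2, 3, 5}
5 ∈ Sat(EF (EX req)) = {1, 2, 3, 5}, so the formula holds at 5.

Yes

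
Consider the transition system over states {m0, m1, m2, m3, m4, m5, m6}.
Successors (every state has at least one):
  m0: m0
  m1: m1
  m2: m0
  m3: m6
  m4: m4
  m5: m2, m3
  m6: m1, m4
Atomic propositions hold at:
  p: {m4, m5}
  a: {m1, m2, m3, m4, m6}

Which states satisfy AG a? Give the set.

{m1, m3, m4, m6}

AG a: greatest fixpoint, start Z0 = {m1, m2, m3, m4, m6}, keep only states in Sat with every successor in Z. Z1 = {m1, m3, m4, m6}; fixed.
Sat(AG a) = {m1, m3, m4, m6}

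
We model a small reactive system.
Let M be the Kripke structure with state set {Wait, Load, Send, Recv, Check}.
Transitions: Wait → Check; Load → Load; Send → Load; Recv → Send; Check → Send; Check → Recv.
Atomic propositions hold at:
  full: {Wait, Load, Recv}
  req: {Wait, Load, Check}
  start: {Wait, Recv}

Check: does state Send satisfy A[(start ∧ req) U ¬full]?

Yes

Sat(start ∧ req) = {Wait}
Sat(¬full) = {Send, Check}
A[(start ∧ req) U ¬full]: least fixpoint, start Z0 = Sat(¬full) = {Send, Check}, add states in Sat(start ∧ req) with every successor in Z. Z1 = {Wait, Send, Check}; fixed.
Sat(A[(start ∧ req) U ¬full]) = {Wait, Send, Check}
Send ∈ Sat(A[(start ∧ req) U ¬full]) = {Wait, Send, Check}, so the formula holds at Send.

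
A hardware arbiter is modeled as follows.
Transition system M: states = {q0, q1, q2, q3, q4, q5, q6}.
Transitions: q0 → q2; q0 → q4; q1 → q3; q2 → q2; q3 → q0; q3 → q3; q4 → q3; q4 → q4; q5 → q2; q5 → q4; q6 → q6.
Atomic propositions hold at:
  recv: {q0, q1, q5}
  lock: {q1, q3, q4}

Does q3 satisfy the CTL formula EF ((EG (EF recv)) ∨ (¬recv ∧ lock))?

Yes

EF recv: least fixpoint, start Z0 = {q0, q1, q5}, add states with some successor in Z. Z1 = {q0, q1, q3, q5}; Z2 = {q0, q1, q3, q4, q5}; fixed.
Sat(EF recv) = {q0, q1, q3, q4, q5}
EG (EF recv): greatest fixpoint, start Z0 = {q0, q1, q3, q4, q5}, keep only states in Sat with some successor in Z. Already a fixed point.
Sat(EG (EF recv)) = {q0, q1, q3, q4, q5}
Sat(¬recv) = {q2, q3, q4, q6}
Sat(¬recv ∧ lock) = {q3, q4}
Sat((EG (EF recv)) ∨ (¬recv ∧ lock)) = {q0, q1, q3, q4, q5}
EF ((EG (EF recv)) ∨ (¬recv ∧ lock)): least fixpoint, start Z0 = {q0, q1, q3, q4, q5}, add states with some successor in Z. Already a fixed point.
Sat(EF ((EG (EF recv)) ∨ (¬recv ∧ lock))) = {q0, q1, q3, q4, q5}
q3 ∈ Sat(EF ((EG (EF recv)) ∨ (¬recv ∧ lock))) = {q0, q1, q3, q4, q5}, so the formula holds at q3.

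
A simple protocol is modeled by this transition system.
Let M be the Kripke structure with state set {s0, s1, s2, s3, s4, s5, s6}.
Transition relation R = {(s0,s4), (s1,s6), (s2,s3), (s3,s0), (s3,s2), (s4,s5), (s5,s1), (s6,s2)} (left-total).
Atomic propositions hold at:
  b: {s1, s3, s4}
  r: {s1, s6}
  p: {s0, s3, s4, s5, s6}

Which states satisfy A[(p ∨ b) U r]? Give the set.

Sat(p ∨ b) = {s0, s1, s3, s4, s5, s6}
A[(p ∨ b) U r]: least fixpoint, start Z0 = Sat(r) = {s1, s6}, add states in Sat(p ∨ b) with every successor in Z. Z1 = {s1, s5, s6}; Z2 = {s1, s4, s5, s6}; Z3 = {s0, s1, s4, s5, s6}; fixed.
Sat(A[(p ∨ b) U r]) = {s0, s1, s4, s5, s6}

{s0, s1, s4, s5, s6}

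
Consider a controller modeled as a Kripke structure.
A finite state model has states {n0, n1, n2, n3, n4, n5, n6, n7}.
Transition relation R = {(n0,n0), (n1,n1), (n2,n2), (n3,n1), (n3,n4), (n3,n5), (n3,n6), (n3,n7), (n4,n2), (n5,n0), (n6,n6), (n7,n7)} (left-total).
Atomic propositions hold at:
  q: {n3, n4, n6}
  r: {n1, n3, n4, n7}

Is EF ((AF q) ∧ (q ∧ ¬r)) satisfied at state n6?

Yes

AF q: least fixpoint, start Z0 = {n3, n4, n6}, add states with every successor in Z. Already a fixed point.
Sat(AF q) = {n3, n4, n6}
Sat(¬r) = {n0, n2, n5, n6}
Sat(q ∧ ¬r) = {n6}
Sat((AF q) ∧ (q ∧ ¬r)) = {n6}
EF ((AF q) ∧ (q ∧ ¬r)): least fixpoint, start Z0 = {n6}, add states with some successor in Z. Z1 = {n3, n6}; fixed.
Sat(EF ((AF q) ∧ (q ∧ ¬r))) = {n3, n6}
n6 ∈ Sat(EF ((AF q) ∧ (q ∧ ¬r))) = {n3, n6}, so the formula holds at n6.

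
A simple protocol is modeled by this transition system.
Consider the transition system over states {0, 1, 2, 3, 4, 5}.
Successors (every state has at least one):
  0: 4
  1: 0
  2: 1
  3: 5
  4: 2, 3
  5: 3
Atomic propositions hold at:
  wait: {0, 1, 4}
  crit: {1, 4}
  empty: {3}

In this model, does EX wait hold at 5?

Sat(EX wait) = {s : some successor in {0, 1, 4}} = {0, 1, 2}
5 ∉ Sat(EX wait) = {0, 1, 2}, so the formula does not hold at 5.

No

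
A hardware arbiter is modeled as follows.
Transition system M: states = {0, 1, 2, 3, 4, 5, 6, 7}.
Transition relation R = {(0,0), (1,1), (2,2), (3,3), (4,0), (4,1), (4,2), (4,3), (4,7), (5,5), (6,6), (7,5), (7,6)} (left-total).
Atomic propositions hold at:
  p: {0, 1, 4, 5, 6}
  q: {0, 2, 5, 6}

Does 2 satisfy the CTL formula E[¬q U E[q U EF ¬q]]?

Sat(¬q) = {1, 3, 4, 7}
EF ¬q: least fixpoint, start Z0 = {1, 3, 4, 7}, add states with some successor in Z. Already a fixed point.
Sat(EF ¬q) = {1, 3, 4, 7}
E[q U EF ¬q]: least fixpoint, start Z0 = Sat(EF ¬q) = {1, 3, 4, 7}, add states in Sat(q) with some successor in Z. Already a fixed point.
Sat(E[q U EF ¬q]) = {1, 3, 4, 7}
E[¬q U E[q U EF ¬q]]: least fixpoint, start Z0 = Sat(E[q U EF ¬q]) = {1, 3, 4, 7}, add states in Sat(¬q) with some successor in Z. Already a fixed point.
Sat(E[¬q U E[q U EF ¬q]]) = {1, 3, 4, 7}
2 ∉ Sat(E[¬q U E[q U EF ¬q]]) = {1, 3, 4, 7}, so the formula does not hold at 2.

No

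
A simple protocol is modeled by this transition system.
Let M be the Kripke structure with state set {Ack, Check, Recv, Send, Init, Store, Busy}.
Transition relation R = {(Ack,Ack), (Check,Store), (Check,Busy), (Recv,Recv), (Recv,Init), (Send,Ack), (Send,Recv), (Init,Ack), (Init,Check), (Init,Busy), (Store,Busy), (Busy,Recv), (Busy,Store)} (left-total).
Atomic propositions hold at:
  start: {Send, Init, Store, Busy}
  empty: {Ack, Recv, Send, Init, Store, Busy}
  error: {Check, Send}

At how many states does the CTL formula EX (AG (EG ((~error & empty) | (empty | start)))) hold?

Sat(~error) = {Ack, Recv, Init, Store, Busy}
Sat(~error & empty) = {Ack, Recv, Init, Store, Busy}
Sat(empty | start) = {Ack, Recv, Send, Init, Store, Busy}
Sat((~error & empty) | (empty | start)) = {Ack, Recv, Send, Init, Store, Busy}
EG ((~error & empty) | (empty | start)): greatest fixpoint, start Z0 = {Ack, Recv, Send, Init, Store, Busy}, keep only states in Sat with some successor in Z. Already a fixed point.
Sat(EG ((~error & empty) | (empty | start))) = {Ack, Recv, Send, Init, Store, Busy}
AG (EG ((~error & empty) | (empty | start))): greatest fixpoint, start Z0 = {Ack, Recv, Send, Init, Store, Busy}, keep only states in Sat with every successor in Z. Z1 = {Ack, Recv, Send, Store, Busy}; Z2 = {Ack, Send, Store, Busy}; Z3 = {Ack, Store}; Z4 = {Ack}; fixed.
Sat(AG (EG ((~error & empty) | (empty | start)))) = {Ack}
Sat(EX (AG (EG ((~error & empty) | (empty | start))))) = {s : some successor in {Ack}} = {Ack, Send, Init}
|Sat(EX (AG (EG ((~error & empty) | (empty | start)))))| = |{Ack, Send, Init}| = 3.

3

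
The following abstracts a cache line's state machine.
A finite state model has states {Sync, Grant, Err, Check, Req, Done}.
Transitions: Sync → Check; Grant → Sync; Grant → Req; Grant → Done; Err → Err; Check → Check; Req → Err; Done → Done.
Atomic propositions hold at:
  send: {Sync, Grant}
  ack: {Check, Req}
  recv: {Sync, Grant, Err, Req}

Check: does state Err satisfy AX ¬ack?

Sat(¬ack) = {Sync, Grant, Err, Done}
Sat(AX ¬ack) = {s : every successor in {Sync, Grant, Err, Done}} = {Err, Req, Done}
Err ∈ Sat(AX ¬ack) = {Err, Req, Done}, so the formula holds at Err.

Yes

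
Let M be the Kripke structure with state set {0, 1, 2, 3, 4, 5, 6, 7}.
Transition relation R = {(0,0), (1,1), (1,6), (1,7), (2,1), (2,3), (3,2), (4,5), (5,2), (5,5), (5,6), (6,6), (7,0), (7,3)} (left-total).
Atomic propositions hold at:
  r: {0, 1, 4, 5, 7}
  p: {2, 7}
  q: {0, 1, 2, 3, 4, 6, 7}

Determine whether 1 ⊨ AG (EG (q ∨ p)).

Sat(q ∨ p) = {0, 1, 2, 3, 4, 6, 7}
EG (q ∨ p): greatest fixpoint, start Z0 = {0, 1, 2, 3, 4, 6, 7}, keep only states in Sat with some successor in Z. Z1 = {0, 1, 2, 3, 6, 7}; fixed.
Sat(EG (q ∨ p)) = {0, 1, 2, 3, 6, 7}
AG (EG (q ∨ p)): greatest fixpoint, start Z0 = {0, 1, 2, 3, 6, 7}, keep only states in Sat with every successor in Z. Already a fixed point.
Sat(AG (EG (q ∨ p))) = {0, 1, 2, 3, 6, 7}
1 ∈ Sat(AG (EG (q ∨ p))) = {0, 1, 2, 3, 6, 7}, so the formula holds at 1.

Yes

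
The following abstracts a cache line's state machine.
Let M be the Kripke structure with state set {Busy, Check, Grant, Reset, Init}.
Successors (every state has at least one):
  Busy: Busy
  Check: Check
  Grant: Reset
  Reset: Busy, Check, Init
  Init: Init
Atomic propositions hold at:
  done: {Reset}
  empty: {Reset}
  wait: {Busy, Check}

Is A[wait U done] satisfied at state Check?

A[wait U done]: least fixpoint, start Z0 = Sat(done) = {Reset}, add states in Sat(wait) with every successor in Z. Already a fixed point.
Sat(A[wait U done]) = {Reset}
Check ∉ Sat(A[wait U done]) = {Reset}, so the formula does not hold at Check.

No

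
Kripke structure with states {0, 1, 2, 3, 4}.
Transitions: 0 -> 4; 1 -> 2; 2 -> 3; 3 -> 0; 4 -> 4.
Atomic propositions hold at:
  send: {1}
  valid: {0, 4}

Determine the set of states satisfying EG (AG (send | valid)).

Sat(send | valid) = {0, 1, 4}
AG (send | valid): greatest fixpoint, start Z0 = {0, 1, 4}, keep only states in Sat with every successor in Z. Z1 = {0, 4}; fixed.
Sat(AG (send | valid)) = {0, 4}
EG (AG (send | valid)): greatest fixpoint, start Z0 = {0, 4}, keep only states in Sat with some successor in Z. Already a fixed point.
Sat(EG (AG (send | valid))) = {0, 4}

{0, 4}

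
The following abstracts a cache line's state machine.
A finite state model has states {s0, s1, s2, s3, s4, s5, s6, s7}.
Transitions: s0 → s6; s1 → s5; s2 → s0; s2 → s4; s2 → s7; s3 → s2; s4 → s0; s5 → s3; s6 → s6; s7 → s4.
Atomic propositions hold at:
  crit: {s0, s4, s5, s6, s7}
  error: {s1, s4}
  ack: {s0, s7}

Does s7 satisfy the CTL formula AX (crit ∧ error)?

Sat(crit ∧ error) = {s4}
Sat(AX (crit ∧ error)) = {s : every successor in {s4}} = {s7}
s7 ∈ Sat(AX (crit ∧ error)) = {s7}, so the formula holds at s7.

Yes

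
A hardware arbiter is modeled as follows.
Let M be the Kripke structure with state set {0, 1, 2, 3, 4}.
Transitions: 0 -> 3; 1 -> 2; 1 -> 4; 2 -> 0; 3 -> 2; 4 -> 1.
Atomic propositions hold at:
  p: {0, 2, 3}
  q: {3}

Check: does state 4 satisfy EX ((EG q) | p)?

EG q: greatest fixpoint, start Z0 = {3}, keep only states in Sat with some successor in Z. Z1 = ∅; fixed.
Sat(EG q) = ∅
Sat((EG q) | p) = {0, 2, 3}
Sat(EX ((EG q) | p)) = {s : some successor in {0, 2, 3}} = {0, 1, 2, 3}
4 ∉ Sat(EX ((EG q) | p)) = {0, 1, 2, 3}, so the formula does not hold at 4.

No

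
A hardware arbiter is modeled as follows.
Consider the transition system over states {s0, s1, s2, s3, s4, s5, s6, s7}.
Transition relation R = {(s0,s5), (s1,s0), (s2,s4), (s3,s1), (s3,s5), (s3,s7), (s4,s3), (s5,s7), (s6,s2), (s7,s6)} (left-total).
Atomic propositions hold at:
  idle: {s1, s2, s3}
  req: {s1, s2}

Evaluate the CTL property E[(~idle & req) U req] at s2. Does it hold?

Yes

Sat(~idle) = {s0, s4, s5, s6, s7}
Sat(~idle & req) = ∅
E[(~idle & req) U req]: least fixpoint, start Z0 = Sat(req) = {s1, s2}, add states in Sat(~idle & req) with some successor in Z. Already a fixed point.
Sat(E[(~idle & req) U req]) = {s1, s2}
s2 ∈ Sat(E[(~idle & req) U req]) = {s1, s2}, so the formula holds at s2.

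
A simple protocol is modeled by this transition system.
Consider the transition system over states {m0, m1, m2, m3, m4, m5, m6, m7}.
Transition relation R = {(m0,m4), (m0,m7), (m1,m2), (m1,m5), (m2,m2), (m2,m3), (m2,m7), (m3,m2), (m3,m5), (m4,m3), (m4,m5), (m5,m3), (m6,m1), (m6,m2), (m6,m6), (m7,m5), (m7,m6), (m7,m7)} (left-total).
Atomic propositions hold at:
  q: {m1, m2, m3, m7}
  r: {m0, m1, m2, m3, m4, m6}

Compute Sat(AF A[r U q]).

A[r U q]: least fixpoint, start Z0 = Sat(q) = {m1, m2, m3, m7}, add states in Sat(r) with every successor in Z. Already a fixed point.
Sat(A[r U q]) = {m1, m2, m3, m7}
AF A[r U q]: least fixpoint, start Z0 = {m1, m2, m3, m7}, add states with every successor in Z. Z1 = {m1, m2, m3, m5, m7}; Z2 = {m1, m2, m3, m4, m5, m7}; Z3 = {m0, m1, m2, m3, m4, m5, m7}; fixed.
Sat(AF A[r U q]) = {m0, m1, m2, m3, m4, m5, m7}

{m0, m1, m2, m3, m4, m5, m7}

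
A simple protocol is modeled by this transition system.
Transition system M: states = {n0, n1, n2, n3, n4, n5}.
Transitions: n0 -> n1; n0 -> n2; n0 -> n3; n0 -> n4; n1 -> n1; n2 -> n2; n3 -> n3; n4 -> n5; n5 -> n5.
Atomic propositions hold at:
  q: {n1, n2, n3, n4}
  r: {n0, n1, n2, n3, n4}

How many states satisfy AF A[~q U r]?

5

Sat(~q) = {n0, n5}
A[~q U r]: least fixpoint, start Z0 = Sat(r) = {n0, n1, n2, n3, n4}, add states in Sat(~q) with every successor in Z. Already a fixed point.
Sat(A[~q U r]) = {n0, n1, n2, n3, n4}
AF A[~q U r]: least fixpoint, start Z0 = {n0, n1, n2, n3, n4}, add states with every successor in Z. Already a fixed point.
Sat(AF A[~q U r]) = {n0, n1, n2, n3, n4}
|Sat(AF A[~q U r])| = |{n0, n1, n2, n3, n4}| = 5.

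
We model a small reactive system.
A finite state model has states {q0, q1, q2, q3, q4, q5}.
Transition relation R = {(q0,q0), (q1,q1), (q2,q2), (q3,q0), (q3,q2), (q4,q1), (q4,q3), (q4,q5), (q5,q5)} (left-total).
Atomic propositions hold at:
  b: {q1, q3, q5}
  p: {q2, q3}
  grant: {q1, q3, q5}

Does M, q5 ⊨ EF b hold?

Yes

EF b: least fixpoint, start Z0 = {q1, q3, q5}, add states with some successor in Z. Z1 = {q1, q3, q4, q5}; fixed.
Sat(EF b) = {q1, q3, q4, q5}
q5 ∈ Sat(EF b) = {q1, q3, q4, q5}, so the formula holds at q5.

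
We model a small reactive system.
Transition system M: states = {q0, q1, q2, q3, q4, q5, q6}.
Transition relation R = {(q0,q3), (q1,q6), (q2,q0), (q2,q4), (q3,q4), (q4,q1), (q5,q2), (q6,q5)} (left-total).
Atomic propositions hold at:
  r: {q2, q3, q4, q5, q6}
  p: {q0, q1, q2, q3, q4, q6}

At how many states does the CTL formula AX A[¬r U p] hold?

Sat(¬r) = {q0, q1}
A[¬r U p]: least fixpoint, start Z0 = Sat(p) = {q0, q1, q2, q3, q4, q6}, add states in Sat(¬r) with every successor in Z. Already a fixed point.
Sat(A[¬r U p]) = {q0, q1, q2, q3, q4, q6}
Sat(AX A[¬r U p]) = {s : every successor in {q0, q1, q2, q3, q4, q6}} = {q0, q1, q2, q3, q4, q5}
|Sat(AX A[¬r U p])| = |{q0, q1, q2, q3, q4, q5}| = 6.

6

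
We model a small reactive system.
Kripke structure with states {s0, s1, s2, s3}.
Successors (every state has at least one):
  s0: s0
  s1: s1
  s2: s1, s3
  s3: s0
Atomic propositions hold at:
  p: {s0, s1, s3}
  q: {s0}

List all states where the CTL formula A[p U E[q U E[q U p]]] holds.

E[q U p]: least fixpoint, start Z0 = Sat(p) = {s0, s1, s3}, add states in Sat(q) with some successor in Z. Already a fixed point.
Sat(E[q U p]) = {s0, s1, s3}
E[q U E[q U p]]: least fixpoint, start Z0 = Sat(E[q U p]) = {s0, s1, s3}, add states in Sat(q) with some successor in Z. Already a fixed point.
Sat(E[q U E[q U p]]) = {s0, s1, s3}
A[p U E[q U E[q U p]]]: least fixpoint, start Z0 = Sat(E[q U E[q U p]]) = {s0, s1, s3}, add states in Sat(p) with every successor in Z. Already a fixed point.
Sat(A[p U E[q U E[q U p]]]) = {s0, s1, s3}

{s0, s1, s3}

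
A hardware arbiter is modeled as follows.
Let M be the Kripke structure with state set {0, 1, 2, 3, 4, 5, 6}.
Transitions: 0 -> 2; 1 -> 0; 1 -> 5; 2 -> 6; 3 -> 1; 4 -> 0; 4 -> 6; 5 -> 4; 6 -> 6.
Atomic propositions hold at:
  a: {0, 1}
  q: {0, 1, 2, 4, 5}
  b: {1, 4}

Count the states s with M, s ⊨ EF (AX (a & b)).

Sat(a & b) = {1}
Sat(AX (a & b)) = {s : every successor in {1}} = {3}
EF (AX (a & b)): least fixpoint, start Z0 = {3}, add states with some successor in Z. Already a fixed point.
Sat(EF (AX (a & b))) = {3}
|Sat(EF (AX (a & b)))| = |{3}| = 1.

1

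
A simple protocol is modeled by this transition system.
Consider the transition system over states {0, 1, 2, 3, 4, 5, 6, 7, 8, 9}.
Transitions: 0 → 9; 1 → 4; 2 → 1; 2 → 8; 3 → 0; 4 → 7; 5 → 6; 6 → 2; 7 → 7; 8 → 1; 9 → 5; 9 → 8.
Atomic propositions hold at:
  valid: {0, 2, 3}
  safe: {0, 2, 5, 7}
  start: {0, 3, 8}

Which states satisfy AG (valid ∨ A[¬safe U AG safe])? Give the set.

Sat(¬safe) = {1, 3, 4, 6, 8, 9}
AG safe: greatest fixpoint, start Z0 = {0, 2, 5, 7}, keep only states in Sat with every successor in Z. Z1 = {7}; fixed.
Sat(AG safe) = {7}
A[¬safe U AG safe]: least fixpoint, start Z0 = Sat(AG safe) = {7}, add states in Sat(¬safe) with every successor in Z. Z1 = {4, 7}; Z2 = {1, 4, 7}; Z3 = {1, 4, 7, 8}; fixed.
Sat(A[¬safe U AG safe]) = {1, 4, 7, 8}
Sat(valid ∨ A[¬safe U AG safe]) = {0, 1, 2, 3, 4, 7, 8}
AG (valid ∨ A[¬safe U AG safe]): greatest fixpoint, start Z0 = {0, 1, 2, 3, 4, 7, 8}, keep only states in Sat with every successor in Z. Z1 = {1, 2, 3, 4, 7, 8}; Z2 = {1, 2, 4, 7, 8}; fixed.
Sat(AG (valid ∨ A[¬safe U AG safe])) = {1, 2, 4, 7, 8}

{1, 2, 4, 7, 8}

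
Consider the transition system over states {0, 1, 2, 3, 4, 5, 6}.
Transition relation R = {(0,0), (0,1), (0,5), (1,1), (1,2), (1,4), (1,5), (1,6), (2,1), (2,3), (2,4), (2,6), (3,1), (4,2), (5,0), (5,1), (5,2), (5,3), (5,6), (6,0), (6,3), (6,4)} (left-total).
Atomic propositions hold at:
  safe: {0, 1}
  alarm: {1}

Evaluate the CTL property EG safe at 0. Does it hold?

Yes

EG safe: greatest fixpoint, start Z0 = {0, 1}, keep only states in Sat with some successor in Z. Already a fixed point.
Sat(EG safe) = {0, 1}
0 ∈ Sat(EG safe) = {0, 1}, so the formula holds at 0.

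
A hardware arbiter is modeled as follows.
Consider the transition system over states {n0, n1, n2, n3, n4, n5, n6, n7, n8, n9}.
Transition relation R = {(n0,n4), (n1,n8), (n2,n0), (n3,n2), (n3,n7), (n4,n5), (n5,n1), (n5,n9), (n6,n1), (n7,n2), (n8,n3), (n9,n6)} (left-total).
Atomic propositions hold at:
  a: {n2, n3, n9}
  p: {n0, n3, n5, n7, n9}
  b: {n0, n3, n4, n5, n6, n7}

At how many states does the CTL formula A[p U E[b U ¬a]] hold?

Sat(¬a) = {n0, n1, n4, n5, n6, n7, n8}
E[b U ¬a]: least fixpoint, start Z0 = Sat(¬a) = {n0, n1, n4, n5, n6, n7, n8}, add states in Sat(b) with some successor in Z. Z1 = {n0, n1, n3, n4, n5, n6, n7, n8}; fixed.
Sat(E[b U ¬a]) = {n0, n1, n3, n4, n5, n6, n7, n8}
A[p U E[b U ¬a]]: least fixpoint, start Z0 = Sat(E[b U ¬a]) = {n0, n1, n3, n4, n5, n6, n7, n8}, add states in Sat(p) with every successor in Z. Z1 = {n0, n1, n3, n4, n5, n6, n7, n8, n9}; fixed.
Sat(A[p U E[b U ¬a]]) = {n0, n1, n3, n4, n5, n6, n7, n8, n9}
|Sat(A[p U E[b U ¬a]])| = |{n0, n1, n3, n4, n5, n6, n7, n8, n9}| = 9.

9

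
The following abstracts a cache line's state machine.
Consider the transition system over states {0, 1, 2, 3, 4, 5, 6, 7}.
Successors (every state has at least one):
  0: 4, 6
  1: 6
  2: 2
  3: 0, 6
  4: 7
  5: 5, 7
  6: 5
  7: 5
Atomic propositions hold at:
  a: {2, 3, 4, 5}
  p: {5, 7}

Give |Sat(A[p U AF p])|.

7

AF p: least fixpoint, start Z0 = {5, 7}, add states with every successor in Z. Z1 = {4, 5, 6, 7}; Z2 = {0, 1, 4, 5, 6, 7}; Z3 = {0, 1, 3, 4, 5, 6, 7}; fixed.
Sat(AF p) = {0, 1, 3, 4, 5, 6, 7}
A[p U AF p]: least fixpoint, start Z0 = Sat(AF p) = {0, 1, 3, 4, 5, 6, 7}, add states in Sat(p) with every successor in Z. Already a fixed point.
Sat(A[p U AF p]) = {0, 1, 3, 4, 5, 6, 7}
|Sat(A[p U AF p])| = |{0, 1, 3, 4, 5, 6, 7}| = 7.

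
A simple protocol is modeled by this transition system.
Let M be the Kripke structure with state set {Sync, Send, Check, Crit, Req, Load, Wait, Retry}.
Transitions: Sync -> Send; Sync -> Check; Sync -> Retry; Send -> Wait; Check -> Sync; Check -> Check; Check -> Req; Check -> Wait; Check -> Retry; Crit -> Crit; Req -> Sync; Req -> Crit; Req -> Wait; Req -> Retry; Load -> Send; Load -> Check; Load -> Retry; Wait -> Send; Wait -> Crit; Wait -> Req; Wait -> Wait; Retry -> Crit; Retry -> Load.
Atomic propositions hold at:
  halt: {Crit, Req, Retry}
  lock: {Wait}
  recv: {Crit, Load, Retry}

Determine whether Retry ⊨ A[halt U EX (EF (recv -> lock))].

Sat(recv -> lock) = {Sync, Send, Check, Req, Wait}
EF (recv -> lock): least fixpoint, start Z0 = {Sync, Send, Check, Req, Wait}, add states with some successor in Z. Z1 = {Sync, Send, Check, Req, Load, Wait}; Z2 = {Sync, Send, Check, Req, Load, Wait, Retry}; fixed.
Sat(EF (recv -> lock)) = {Sync, Send, Check, Req, Load, Wait, Retry}
Sat(EX (EF (recv -> lock))) = {s : some successor in {Sync, Send, Check, Req, Load, Wait, Retry}} = {Sync, Send, Check, Req, Load, Wait, Retry}
A[halt U EX (EF (recv -> lock))]: least fixpoint, start Z0 = Sat(EX (EF (recv -> lock))) = {Sync, Send, Check, Req, Load, Wait, Retry}, add states in Sat(halt) with every successor in Z. Already a fixed point.
Sat(A[halt U EX (EF (recv -> lock))]) = {Sync, Send, Check, Req, Load, Wait, Retry}
Retry ∈ Sat(A[halt U EX (EF (recv -> lock))]) = {Sync, Send, Check, Req, Load, Wait, Retry}, so the formula holds at Retry.

Yes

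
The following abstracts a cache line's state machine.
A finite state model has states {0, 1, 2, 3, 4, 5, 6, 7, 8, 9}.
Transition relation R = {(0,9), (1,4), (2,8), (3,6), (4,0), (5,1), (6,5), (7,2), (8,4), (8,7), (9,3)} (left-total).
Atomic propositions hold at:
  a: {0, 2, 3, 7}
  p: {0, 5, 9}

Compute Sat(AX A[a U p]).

A[a U p]: least fixpoint, start Z0 = Sat(p) = {0, 5, 9}, add states in Sat(a) with every successor in Z. Already a fixed point.
Sat(A[a U p]) = {0, 5, 9}
Sat(AX A[a U p]) = {s : every successor in {0, 5, 9}} = {0, 4, 6}

{0, 4, 6}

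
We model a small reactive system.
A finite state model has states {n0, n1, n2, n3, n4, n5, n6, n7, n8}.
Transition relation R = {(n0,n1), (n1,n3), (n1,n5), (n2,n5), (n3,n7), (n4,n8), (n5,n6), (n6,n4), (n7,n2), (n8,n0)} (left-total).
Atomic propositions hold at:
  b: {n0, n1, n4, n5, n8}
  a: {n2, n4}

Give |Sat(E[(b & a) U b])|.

Sat(b & a) = {n4}
E[(b & a) U b]: least fixpoint, start Z0 = Sat(b) = {n0, n1, n4, n5, n8}, add states in Sat(b & a) with some successor in Z. Already a fixed point.
Sat(E[(b & a) U b]) = {n0, n1, n4, n5, n8}
|Sat(E[(b & a) U b])| = |{n0, n1, n4, n5, n8}| = 5.

5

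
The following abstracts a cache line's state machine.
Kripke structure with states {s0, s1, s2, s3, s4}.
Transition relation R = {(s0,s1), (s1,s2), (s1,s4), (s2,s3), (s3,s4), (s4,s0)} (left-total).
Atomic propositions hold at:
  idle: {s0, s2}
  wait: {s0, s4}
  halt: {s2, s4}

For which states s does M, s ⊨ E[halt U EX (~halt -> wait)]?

Sat(~halt) = {s0, s1, s3}
Sat(~halt -> wait) = {s0, s2, s4}
Sat(EX (~halt -> wait)) = {s : some successor in {s0, s2, s4}} = {s1, s3, s4}
E[halt U EX (~halt -> wait)]: least fixpoint, start Z0 = Sat(EX (~halt -> wait)) = {s1, s3, s4}, add states in Sat(halt) with some successor in Z. Z1 = {s1, s2, s3, s4}; fixed.
Sat(E[halt U EX (~halt -> wait)]) = {s1, s2, s3, s4}

{s1, s2, s3, s4}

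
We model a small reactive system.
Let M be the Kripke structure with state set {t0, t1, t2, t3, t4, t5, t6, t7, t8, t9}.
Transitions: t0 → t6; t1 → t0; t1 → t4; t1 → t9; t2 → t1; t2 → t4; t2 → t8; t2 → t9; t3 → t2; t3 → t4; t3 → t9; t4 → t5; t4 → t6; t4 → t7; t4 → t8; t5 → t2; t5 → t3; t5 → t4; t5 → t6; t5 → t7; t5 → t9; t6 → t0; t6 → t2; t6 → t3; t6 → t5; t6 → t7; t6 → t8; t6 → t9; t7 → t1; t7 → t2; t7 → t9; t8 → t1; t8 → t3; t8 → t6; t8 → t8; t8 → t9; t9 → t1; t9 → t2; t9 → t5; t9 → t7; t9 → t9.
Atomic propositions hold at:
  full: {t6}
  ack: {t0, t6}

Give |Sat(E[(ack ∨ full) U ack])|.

Sat(ack ∨ full) = {t0, t6}
E[(ack ∨ full) U ack]: least fixpoint, start Z0 = Sat(ack) = {t0, t6}, add states in Sat(ack ∨ full) with some successor in Z. Already a fixed point.
Sat(E[(ack ∨ full) U ack]) = {t0, t6}
|Sat(E[(ack ∨ full) U ack])| = |{t0, t6}| = 2.

2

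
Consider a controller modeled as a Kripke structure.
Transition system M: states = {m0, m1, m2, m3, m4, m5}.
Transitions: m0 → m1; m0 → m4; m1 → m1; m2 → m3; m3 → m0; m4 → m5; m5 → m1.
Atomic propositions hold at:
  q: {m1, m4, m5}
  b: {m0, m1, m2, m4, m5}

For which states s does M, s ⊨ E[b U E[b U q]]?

{m0, m1, m4, m5}

E[b U q]: least fixpoint, start Z0 = Sat(q) = {m1, m4, m5}, add states in Sat(b) with some successor in Z. Z1 = {m0, m1, m4, m5}; fixed.
Sat(E[b U q]) = {m0, m1, m4, m5}
E[b U E[b U q]]: least fixpoint, start Z0 = Sat(E[b U q]) = {m0, m1, m4, m5}, add states in Sat(b) with some successor in Z. Already a fixed point.
Sat(E[b U E[b U q]]) = {m0, m1, m4, m5}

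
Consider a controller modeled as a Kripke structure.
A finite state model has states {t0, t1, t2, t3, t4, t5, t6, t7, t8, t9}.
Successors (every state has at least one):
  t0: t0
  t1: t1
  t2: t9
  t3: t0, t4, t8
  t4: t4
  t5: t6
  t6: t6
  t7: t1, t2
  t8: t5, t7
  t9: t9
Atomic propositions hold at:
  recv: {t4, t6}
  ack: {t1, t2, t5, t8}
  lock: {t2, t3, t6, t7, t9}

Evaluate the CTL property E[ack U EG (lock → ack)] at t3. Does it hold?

No

Sat(lock → ack) = {t0, t1, t2, t4, t5, t8}
EG (lock → ack): greatest fixpoint, start Z0 = {t0, t1, t2, t4, t5, t8}, keep only states in Sat with some successor in Z. Z1 = {t0, t1, t4, t8}; Z2 = {t0, t1, t4}; fixed.
Sat(EG (lock → ack)) = {t0, t1, t4}
E[ack U EG (lock → ack)]: least fixpoint, start Z0 = Sat(EG (lock → ack)) = {t0, t1, t4}, add states in Sat(ack) with some successor in Z. Already a fixed point.
Sat(E[ack U EG (lock → ack)]) = {t0, t1, t4}
t3 ∉ Sat(E[ack U EG (lock → ack)]) = {t0, t1, t4}, so the formula does not hold at t3.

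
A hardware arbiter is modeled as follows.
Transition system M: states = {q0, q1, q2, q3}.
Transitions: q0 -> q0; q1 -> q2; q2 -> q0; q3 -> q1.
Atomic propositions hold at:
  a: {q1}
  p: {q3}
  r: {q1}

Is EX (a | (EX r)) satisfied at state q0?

Sat(EX r) = {s : some successor in {q1}} = {q3}
Sat(a | (EX r)) = {q1, q3}
Sat(EX (a | (EX r))) = {s : some successor in {q1, q3}} = {q3}
q0 ∉ Sat(EX (a | (EX r))) = {q3}, so the formula does not hold at q0.

No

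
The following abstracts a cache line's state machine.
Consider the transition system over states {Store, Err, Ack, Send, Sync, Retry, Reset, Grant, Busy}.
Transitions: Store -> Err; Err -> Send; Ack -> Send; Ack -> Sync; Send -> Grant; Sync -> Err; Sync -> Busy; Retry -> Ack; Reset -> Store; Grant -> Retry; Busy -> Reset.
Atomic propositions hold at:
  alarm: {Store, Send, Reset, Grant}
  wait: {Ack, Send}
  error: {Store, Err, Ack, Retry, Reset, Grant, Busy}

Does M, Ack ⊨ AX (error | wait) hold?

Sat(error | wait) = {Store, Err, Ack, Send, Retry, Reset, Grant, Busy}
Sat(AX (error | wait)) = {s : every successor in {Store, Err, Ack, Send, Retry, Reset, Grant, Busy}} = {Store, Err, Send, Sync, Retry, Reset, Grant, Busy}
Ack ∉ Sat(AX (error | wait)) = {Store, Err, Send, Sync, Retry, Reset, Grant, Busy}, so the formula does not hold at Ack.

No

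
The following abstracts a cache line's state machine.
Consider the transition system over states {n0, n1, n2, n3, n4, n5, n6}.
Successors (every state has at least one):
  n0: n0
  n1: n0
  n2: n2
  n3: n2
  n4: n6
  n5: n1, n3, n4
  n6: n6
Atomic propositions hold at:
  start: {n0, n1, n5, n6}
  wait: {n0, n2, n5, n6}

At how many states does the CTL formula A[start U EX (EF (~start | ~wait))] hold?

Sat(~start) = {n2, n3, n4}
Sat(~wait) = {n1, n3, n4}
Sat(~start | ~wait) = {n1, n2, n3, n4}
EF (~start | ~wait): least fixpoint, start Z0 = {n1, n2, n3, n4}, add states with some successor in Z. Z1 = {n1, n2, n3, n4, n5}; fixed.
Sat(EF (~start | ~wait)) = {n1, n2, n3, n4, n5}
Sat(EX (EF (~start | ~wait))) = {s : some successor in {n1, n2, n3, n4, n5}} = {n2, n3, n5}
A[start U EX (EF (~start | ~wait))]: least fixpoint, start Z0 = Sat(EX (EF (~start | ~wait))) = {n2, n3, n5}, add states in Sat(start) with every successor in Z. Already a fixed point.
Sat(A[start U EX (EF (~start | ~wait))]) = {n2, n3, n5}
|Sat(A[start U EX (EF (~start | ~wait))])| = |{n2, n3, n5}| = 3.

3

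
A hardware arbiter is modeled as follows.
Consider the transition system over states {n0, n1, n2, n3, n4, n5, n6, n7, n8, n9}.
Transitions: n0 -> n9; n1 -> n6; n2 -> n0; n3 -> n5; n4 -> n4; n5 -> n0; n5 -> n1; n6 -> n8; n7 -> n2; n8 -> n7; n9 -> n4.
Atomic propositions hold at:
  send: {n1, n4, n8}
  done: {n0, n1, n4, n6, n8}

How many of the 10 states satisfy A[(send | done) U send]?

Sat(send | done) = {n0, n1, n4, n6, n8}
A[(send | done) U send]: least fixpoint, start Z0 = Sat(send) = {n1, n4, n8}, add states in Sat(send | done) with every successor in Z. Z1 = {n1, n4, n6, n8}; fixed.
Sat(A[(send | done) U send]) = {n1, n4, n6, n8}
|Sat(A[(send | done) U send])| = |{n1, n4, n6, n8}| = 4.

4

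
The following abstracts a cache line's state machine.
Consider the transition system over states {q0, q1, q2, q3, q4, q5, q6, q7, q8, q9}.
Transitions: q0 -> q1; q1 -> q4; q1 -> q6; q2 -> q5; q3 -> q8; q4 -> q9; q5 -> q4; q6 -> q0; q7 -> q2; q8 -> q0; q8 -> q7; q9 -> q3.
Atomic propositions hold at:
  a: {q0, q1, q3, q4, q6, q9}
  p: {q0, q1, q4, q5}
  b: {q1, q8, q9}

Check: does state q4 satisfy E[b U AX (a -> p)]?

Sat(a -> p) = {q0, q1, q2, q4, q5, q7, q8}
Sat(AX (a -> p)) = {s : every successor in {q0, q1, q2, q4, q5, q7, q8}} = {q0, q2, q3, q5, q6, q7, q8}
E[b U AX (a -> p)]: least fixpoint, start Z0 = Sat(AX (a -> p)) = {q0, q2, q3, q5, q6, q7, q8}, add states in Sat(b) with some successor in Z. Z1 = {q0, q1, q2, q3, q5, q6, q7, q8, q9}; fixed.
Sat(E[b U AX (a -> p)]) = {q0, q1, q2, q3, q5, q6, q7, q8, q9}
q4 ∉ Sat(E[b U AX (a -> p)]) = {q0, q1, q2, q3, q5, q6, q7, q8, q9}, so the formula does not hold at q4.

No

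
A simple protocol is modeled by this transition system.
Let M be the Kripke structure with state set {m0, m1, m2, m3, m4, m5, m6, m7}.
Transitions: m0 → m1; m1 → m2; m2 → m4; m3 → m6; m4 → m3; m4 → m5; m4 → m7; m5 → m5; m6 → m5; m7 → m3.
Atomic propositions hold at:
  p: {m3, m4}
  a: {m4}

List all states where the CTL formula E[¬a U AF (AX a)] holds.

{m0, m1, m2}

Sat(¬a) = {m0, m1, m2, m3, m5, m6, m7}
Sat(AX a) = {s : every successor in {m4}} = {m2}
AF (AX a): least fixpoint, start Z0 = {m2}, add states with every successor in Z. Z1 = {m1, m2}; Z2 = {m0, m1, m2}; fixed.
Sat(AF (AX a)) = {m0, m1, m2}
E[¬a U AF (AX a)]: least fixpoint, start Z0 = Sat(AF (AX a)) = {m0, m1, m2}, add states in Sat(¬a) with some successor in Z. Already a fixed point.
Sat(E[¬a U AF (AX a)]) = {m0, m1, m2}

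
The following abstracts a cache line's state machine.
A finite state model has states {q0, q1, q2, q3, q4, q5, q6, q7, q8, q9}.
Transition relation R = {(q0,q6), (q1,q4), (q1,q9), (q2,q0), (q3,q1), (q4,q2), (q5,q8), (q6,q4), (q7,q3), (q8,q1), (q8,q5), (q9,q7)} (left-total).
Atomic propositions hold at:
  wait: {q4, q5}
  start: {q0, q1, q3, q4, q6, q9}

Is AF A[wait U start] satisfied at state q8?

A[wait U start]: least fixpoint, start Z0 = Sat(start) = {q0, q1, q3, q4, q6, q9}, add states in Sat(wait) with every successor in Z. Already a fixed point.
Sat(A[wait U start]) = {q0, q1, q3, q4, q6, q9}
AF A[wait U start]: least fixpoint, start Z0 = {q0, q1, q3, q4, q6, q9}, add states with every successor in Z. Z1 = {q0, q1, q2, q3, q4, q6, q7, q9}; fixed.
Sat(AF A[wait U start]) = {q0, q1, q2, q3, q4, q6, q7, q9}
q8 ∉ Sat(AF A[wait U start]) = {q0, q1, q2, q3, q4, q6, q7, q9}, so the formula does not hold at q8.

No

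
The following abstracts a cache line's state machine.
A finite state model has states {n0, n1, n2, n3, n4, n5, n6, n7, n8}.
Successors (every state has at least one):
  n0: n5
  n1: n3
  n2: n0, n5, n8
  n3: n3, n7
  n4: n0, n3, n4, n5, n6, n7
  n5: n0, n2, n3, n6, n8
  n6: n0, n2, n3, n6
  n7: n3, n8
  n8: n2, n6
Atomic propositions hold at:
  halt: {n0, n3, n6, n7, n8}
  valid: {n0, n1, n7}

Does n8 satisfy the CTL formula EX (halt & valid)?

No

Sat(halt & valid) = {n0, n7}
Sat(EX (halt & valid)) = {s : some successor in {n0, n7}} = {n2, n3, n4, n5, n6}
n8 ∉ Sat(EX (halt & valid)) = {n2, n3, n4, n5, n6}, so the formula does not hold at n8.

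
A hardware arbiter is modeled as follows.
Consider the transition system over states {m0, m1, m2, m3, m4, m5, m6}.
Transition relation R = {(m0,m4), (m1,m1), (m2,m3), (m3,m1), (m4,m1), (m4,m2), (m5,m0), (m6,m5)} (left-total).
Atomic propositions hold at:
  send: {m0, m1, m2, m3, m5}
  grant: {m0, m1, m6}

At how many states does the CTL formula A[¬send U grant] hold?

Sat(¬send) = {m4, m6}
A[¬send U grant]: least fixpoint, start Z0 = Sat(grant) = {m0, m1, m6}, add states in Sat(¬send) with every successor in Z. Already a fixed point.
Sat(A[¬send U grant]) = {m0, m1, m6}
|Sat(A[¬send U grant])| = |{m0, m1, m6}| = 3.

3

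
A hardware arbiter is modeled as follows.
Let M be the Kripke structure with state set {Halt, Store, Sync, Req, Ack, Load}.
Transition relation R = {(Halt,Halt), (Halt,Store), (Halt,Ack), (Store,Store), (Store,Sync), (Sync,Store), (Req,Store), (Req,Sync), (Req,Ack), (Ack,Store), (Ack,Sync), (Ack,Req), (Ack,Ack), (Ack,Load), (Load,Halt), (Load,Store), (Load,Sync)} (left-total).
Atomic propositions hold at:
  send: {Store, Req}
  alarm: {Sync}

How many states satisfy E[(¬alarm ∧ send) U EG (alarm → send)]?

5

Sat(¬alarm) = {Halt, Store, Req, Ack, Load}
Sat(¬alarm ∧ send) = {Store, Req}
Sat(alarm → send) = {Halt, Store, Req, Ack, Load}
EG (alarm → send): greatest fixpoint, start Z0 = {Halt, Store, Req, Ack, Load}, keep only states in Sat with some successor in Z. Already a fixed point.
Sat(EG (alarm → send)) = {Halt, Store, Req, Ack, Load}
E[(¬alarm ∧ send) U EG (alarm → send)]: least fixpoint, start Z0 = Sat(EG (alarm → send)) = {Halt, Store, Req, Ack, Load}, add states in Sat(¬alarm ∧ send) with some successor in Z. Already a fixed point.
Sat(E[(¬alarm ∧ send) U EG (alarm → send)]) = {Halt, Store, Req, Ack, Load}
|Sat(E[(¬alarm ∧ send) U EG (alarm → send)])| = |{Halt, Store, Req, Ack, Load}| = 5.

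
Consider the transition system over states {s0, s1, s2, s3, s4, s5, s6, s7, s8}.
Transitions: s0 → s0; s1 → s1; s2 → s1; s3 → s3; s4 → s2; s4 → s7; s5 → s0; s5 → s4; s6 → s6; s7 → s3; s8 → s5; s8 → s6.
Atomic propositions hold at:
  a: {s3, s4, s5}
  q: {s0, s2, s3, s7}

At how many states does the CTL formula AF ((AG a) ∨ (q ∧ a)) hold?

AG a: greatest fixpoint, start Z0 = {s3, s4, s5}, keep only states in Sat with every successor in Z. Z1 = {s3}; fixed.
Sat(AG a) = {s3}
Sat(q ∧ a) = {s3}
Sat((AG a) ∨ (q ∧ a)) = {s3}
AF ((AG a) ∨ (q ∧ a)): least fixpoint, start Z0 = {s3}, add states with every successor in Z. Z1 = {s3, s7}; fixed.
Sat(AF ((AG a) ∨ (q ∧ a))) = {s3, s7}
|Sat(AF ((AG a) ∨ (q ∧ a)))| = |{s3, s7}| = 2.

2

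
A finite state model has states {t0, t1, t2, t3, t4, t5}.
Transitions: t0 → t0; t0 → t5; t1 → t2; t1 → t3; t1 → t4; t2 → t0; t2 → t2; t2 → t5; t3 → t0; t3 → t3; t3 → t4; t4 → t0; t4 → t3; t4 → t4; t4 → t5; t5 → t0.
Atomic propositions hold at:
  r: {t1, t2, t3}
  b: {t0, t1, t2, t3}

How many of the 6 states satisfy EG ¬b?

Sat(¬b) = {t4, t5}
EG ¬b: greatest fixpoint, start Z0 = {t4, t5}, keep only states in Sat with some successor in Z. Z1 = {t4}; fixed.
Sat(EG ¬b) = {t4}
|Sat(EG ¬b)| = |{t4}| = 1.

1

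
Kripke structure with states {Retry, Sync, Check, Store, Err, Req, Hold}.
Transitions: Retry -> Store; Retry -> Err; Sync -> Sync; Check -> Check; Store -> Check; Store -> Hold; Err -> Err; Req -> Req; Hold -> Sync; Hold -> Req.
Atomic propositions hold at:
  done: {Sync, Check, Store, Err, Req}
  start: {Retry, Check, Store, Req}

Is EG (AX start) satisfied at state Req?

Sat(AX start) = {s : every successor in {Retry, Check, Store, Req}} = {Check, Req}
EG (AX start): greatest fixpoint, start Z0 = {Check, Req}, keep only states in Sat with some successor in Z. Already a fixed point.
Sat(EG (AX start)) = {Check, Req}
Req ∈ Sat(EG (AX start)) = {Check, Req}, so the formula holds at Req.

Yes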